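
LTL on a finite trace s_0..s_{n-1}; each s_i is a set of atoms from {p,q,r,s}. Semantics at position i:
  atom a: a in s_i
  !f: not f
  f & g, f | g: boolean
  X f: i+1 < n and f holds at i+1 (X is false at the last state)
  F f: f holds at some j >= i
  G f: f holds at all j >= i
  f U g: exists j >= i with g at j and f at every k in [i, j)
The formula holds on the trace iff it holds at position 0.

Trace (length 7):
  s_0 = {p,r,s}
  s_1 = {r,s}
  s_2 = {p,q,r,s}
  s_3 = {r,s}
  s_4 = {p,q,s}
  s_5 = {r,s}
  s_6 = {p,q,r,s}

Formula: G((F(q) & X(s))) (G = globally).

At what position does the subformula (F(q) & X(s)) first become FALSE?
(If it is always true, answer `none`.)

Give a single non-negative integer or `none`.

s_0={p,r,s}: (F(q) & X(s))=True F(q)=True q=False X(s)=True s=True
s_1={r,s}: (F(q) & X(s))=True F(q)=True q=False X(s)=True s=True
s_2={p,q,r,s}: (F(q) & X(s))=True F(q)=True q=True X(s)=True s=True
s_3={r,s}: (F(q) & X(s))=True F(q)=True q=False X(s)=True s=True
s_4={p,q,s}: (F(q) & X(s))=True F(q)=True q=True X(s)=True s=True
s_5={r,s}: (F(q) & X(s))=True F(q)=True q=False X(s)=True s=True
s_6={p,q,r,s}: (F(q) & X(s))=False F(q)=True q=True X(s)=False s=True
G((F(q) & X(s))) holds globally = False
First violation at position 6.

Answer: 6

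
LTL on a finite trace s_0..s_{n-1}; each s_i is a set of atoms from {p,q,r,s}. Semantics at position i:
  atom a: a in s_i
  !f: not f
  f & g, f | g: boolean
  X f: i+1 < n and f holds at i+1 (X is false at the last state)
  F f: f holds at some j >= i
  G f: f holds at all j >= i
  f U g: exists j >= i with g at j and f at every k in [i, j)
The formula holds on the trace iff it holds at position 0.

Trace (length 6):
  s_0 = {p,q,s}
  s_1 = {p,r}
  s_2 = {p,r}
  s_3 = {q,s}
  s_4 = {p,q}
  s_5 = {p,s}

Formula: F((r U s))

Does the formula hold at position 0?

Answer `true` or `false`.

s_0={p,q,s}: F((r U s))=True (r U s)=True r=False s=True
s_1={p,r}: F((r U s))=True (r U s)=True r=True s=False
s_2={p,r}: F((r U s))=True (r U s)=True r=True s=False
s_3={q,s}: F((r U s))=True (r U s)=True r=False s=True
s_4={p,q}: F((r U s))=True (r U s)=False r=False s=False
s_5={p,s}: F((r U s))=True (r U s)=True r=False s=True

Answer: true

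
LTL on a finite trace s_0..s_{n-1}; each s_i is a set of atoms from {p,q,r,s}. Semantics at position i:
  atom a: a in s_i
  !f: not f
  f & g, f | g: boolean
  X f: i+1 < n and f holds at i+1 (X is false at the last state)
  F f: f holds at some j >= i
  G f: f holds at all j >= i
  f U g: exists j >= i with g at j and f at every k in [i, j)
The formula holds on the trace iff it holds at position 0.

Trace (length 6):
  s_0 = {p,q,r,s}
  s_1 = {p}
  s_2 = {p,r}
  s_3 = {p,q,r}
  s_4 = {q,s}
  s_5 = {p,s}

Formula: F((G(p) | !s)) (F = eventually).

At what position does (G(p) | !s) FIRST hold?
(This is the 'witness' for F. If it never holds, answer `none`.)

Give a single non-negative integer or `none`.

Answer: 1

Derivation:
s_0={p,q,r,s}: (G(p) | !s)=False G(p)=False p=True !s=False s=True
s_1={p}: (G(p) | !s)=True G(p)=False p=True !s=True s=False
s_2={p,r}: (G(p) | !s)=True G(p)=False p=True !s=True s=False
s_3={p,q,r}: (G(p) | !s)=True G(p)=False p=True !s=True s=False
s_4={q,s}: (G(p) | !s)=False G(p)=False p=False !s=False s=True
s_5={p,s}: (G(p) | !s)=True G(p)=True p=True !s=False s=True
F((G(p) | !s)) holds; first witness at position 1.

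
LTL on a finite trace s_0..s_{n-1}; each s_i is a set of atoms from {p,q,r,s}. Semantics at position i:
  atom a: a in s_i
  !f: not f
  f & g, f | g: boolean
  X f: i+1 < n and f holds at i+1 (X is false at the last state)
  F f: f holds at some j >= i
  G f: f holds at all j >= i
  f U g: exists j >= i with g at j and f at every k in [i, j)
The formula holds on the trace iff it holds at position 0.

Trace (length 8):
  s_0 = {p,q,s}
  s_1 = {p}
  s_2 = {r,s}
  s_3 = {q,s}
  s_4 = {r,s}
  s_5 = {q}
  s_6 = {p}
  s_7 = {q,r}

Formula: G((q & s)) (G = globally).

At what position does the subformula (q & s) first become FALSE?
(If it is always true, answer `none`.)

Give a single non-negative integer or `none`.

Answer: 1

Derivation:
s_0={p,q,s}: (q & s)=True q=True s=True
s_1={p}: (q & s)=False q=False s=False
s_2={r,s}: (q & s)=False q=False s=True
s_3={q,s}: (q & s)=True q=True s=True
s_4={r,s}: (q & s)=False q=False s=True
s_5={q}: (q & s)=False q=True s=False
s_6={p}: (q & s)=False q=False s=False
s_7={q,r}: (q & s)=False q=True s=False
G((q & s)) holds globally = False
First violation at position 1.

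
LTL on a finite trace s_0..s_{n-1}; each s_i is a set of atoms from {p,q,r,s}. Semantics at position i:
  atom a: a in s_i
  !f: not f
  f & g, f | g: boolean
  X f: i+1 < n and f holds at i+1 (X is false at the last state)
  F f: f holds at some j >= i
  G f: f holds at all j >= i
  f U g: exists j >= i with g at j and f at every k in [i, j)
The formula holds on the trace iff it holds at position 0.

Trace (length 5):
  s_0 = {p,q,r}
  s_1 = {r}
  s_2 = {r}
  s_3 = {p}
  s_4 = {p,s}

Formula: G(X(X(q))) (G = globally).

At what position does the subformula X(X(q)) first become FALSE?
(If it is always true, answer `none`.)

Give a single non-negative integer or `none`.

Answer: 0

Derivation:
s_0={p,q,r}: X(X(q))=False X(q)=False q=True
s_1={r}: X(X(q))=False X(q)=False q=False
s_2={r}: X(X(q))=False X(q)=False q=False
s_3={p}: X(X(q))=False X(q)=False q=False
s_4={p,s}: X(X(q))=False X(q)=False q=False
G(X(X(q))) holds globally = False
First violation at position 0.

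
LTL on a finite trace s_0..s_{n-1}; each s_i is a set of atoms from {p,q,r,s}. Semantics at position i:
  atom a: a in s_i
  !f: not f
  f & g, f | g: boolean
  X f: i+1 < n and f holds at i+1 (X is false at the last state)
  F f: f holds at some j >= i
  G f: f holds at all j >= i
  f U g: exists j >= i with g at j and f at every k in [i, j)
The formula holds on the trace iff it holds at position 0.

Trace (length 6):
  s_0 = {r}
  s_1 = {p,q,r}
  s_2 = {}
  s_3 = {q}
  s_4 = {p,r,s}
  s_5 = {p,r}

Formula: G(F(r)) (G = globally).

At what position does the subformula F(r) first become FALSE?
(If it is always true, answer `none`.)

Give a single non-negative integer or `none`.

s_0={r}: F(r)=True r=True
s_1={p,q,r}: F(r)=True r=True
s_2={}: F(r)=True r=False
s_3={q}: F(r)=True r=False
s_4={p,r,s}: F(r)=True r=True
s_5={p,r}: F(r)=True r=True
G(F(r)) holds globally = True
No violation — formula holds at every position.

Answer: none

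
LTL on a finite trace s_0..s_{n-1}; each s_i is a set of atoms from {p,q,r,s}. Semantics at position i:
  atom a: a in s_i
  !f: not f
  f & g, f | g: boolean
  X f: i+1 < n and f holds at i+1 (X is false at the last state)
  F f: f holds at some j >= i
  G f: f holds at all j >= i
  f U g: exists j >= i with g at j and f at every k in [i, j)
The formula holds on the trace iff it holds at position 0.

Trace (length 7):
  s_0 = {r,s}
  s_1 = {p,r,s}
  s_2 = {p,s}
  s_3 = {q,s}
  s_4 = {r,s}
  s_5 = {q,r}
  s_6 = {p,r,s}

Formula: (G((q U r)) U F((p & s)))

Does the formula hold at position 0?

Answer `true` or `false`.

s_0={r,s}: (G((q U r)) U F((p & s)))=True G((q U r))=False (q U r)=True q=False r=True F((p & s))=True (p & s)=False p=False s=True
s_1={p,r,s}: (G((q U r)) U F((p & s)))=True G((q U r))=False (q U r)=True q=False r=True F((p & s))=True (p & s)=True p=True s=True
s_2={p,s}: (G((q U r)) U F((p & s)))=True G((q U r))=False (q U r)=False q=False r=False F((p & s))=True (p & s)=True p=True s=True
s_3={q,s}: (G((q U r)) U F((p & s)))=True G((q U r))=True (q U r)=True q=True r=False F((p & s))=True (p & s)=False p=False s=True
s_4={r,s}: (G((q U r)) U F((p & s)))=True G((q U r))=True (q U r)=True q=False r=True F((p & s))=True (p & s)=False p=False s=True
s_5={q,r}: (G((q U r)) U F((p & s)))=True G((q U r))=True (q U r)=True q=True r=True F((p & s))=True (p & s)=False p=False s=False
s_6={p,r,s}: (G((q U r)) U F((p & s)))=True G((q U r))=True (q U r)=True q=False r=True F((p & s))=True (p & s)=True p=True s=True

Answer: true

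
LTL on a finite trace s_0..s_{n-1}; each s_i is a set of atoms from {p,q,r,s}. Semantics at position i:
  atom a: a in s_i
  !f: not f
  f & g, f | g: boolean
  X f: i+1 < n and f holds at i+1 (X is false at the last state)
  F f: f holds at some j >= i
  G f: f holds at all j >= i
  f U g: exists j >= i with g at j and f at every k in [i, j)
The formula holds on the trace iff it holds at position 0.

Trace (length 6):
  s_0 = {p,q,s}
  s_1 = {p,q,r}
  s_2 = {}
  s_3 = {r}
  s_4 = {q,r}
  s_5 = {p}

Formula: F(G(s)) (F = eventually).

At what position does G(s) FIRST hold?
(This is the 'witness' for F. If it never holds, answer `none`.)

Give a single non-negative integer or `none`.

Answer: none

Derivation:
s_0={p,q,s}: G(s)=False s=True
s_1={p,q,r}: G(s)=False s=False
s_2={}: G(s)=False s=False
s_3={r}: G(s)=False s=False
s_4={q,r}: G(s)=False s=False
s_5={p}: G(s)=False s=False
F(G(s)) does not hold (no witness exists).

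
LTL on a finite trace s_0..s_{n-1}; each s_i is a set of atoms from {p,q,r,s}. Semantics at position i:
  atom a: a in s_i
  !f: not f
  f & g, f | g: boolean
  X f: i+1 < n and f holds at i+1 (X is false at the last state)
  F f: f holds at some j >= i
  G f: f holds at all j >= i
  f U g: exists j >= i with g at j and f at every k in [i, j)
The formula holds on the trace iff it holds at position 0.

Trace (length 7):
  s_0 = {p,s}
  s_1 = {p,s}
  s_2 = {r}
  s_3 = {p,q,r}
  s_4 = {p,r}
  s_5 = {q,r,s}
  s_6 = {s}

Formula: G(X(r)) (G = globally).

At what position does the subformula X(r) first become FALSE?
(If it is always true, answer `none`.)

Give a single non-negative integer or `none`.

Answer: 0

Derivation:
s_0={p,s}: X(r)=False r=False
s_1={p,s}: X(r)=True r=False
s_2={r}: X(r)=True r=True
s_3={p,q,r}: X(r)=True r=True
s_4={p,r}: X(r)=True r=True
s_5={q,r,s}: X(r)=False r=True
s_6={s}: X(r)=False r=False
G(X(r)) holds globally = False
First violation at position 0.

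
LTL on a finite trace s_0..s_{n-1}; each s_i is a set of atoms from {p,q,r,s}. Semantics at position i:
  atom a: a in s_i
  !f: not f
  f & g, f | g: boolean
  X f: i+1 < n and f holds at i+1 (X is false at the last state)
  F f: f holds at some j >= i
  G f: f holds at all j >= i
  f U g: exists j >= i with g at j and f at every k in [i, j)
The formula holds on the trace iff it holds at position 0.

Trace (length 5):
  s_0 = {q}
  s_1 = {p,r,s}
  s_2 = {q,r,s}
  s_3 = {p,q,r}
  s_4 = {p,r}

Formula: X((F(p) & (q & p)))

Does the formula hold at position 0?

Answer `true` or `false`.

s_0={q}: X((F(p) & (q & p)))=False (F(p) & (q & p))=False F(p)=True p=False (q & p)=False q=True
s_1={p,r,s}: X((F(p) & (q & p)))=False (F(p) & (q & p))=False F(p)=True p=True (q & p)=False q=False
s_2={q,r,s}: X((F(p) & (q & p)))=True (F(p) & (q & p))=False F(p)=True p=False (q & p)=False q=True
s_3={p,q,r}: X((F(p) & (q & p)))=False (F(p) & (q & p))=True F(p)=True p=True (q & p)=True q=True
s_4={p,r}: X((F(p) & (q & p)))=False (F(p) & (q & p))=False F(p)=True p=True (q & p)=False q=False

Answer: false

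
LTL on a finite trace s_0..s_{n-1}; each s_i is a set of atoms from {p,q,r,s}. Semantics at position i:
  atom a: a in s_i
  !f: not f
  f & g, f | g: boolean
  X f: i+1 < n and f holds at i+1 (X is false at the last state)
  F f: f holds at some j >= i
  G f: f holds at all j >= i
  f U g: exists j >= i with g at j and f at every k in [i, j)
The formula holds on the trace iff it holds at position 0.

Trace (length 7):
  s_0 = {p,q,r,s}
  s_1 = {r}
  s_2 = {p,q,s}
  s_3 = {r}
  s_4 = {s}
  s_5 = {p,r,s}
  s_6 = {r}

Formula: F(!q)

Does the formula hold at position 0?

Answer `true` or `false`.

s_0={p,q,r,s}: F(!q)=True !q=False q=True
s_1={r}: F(!q)=True !q=True q=False
s_2={p,q,s}: F(!q)=True !q=False q=True
s_3={r}: F(!q)=True !q=True q=False
s_4={s}: F(!q)=True !q=True q=False
s_5={p,r,s}: F(!q)=True !q=True q=False
s_6={r}: F(!q)=True !q=True q=False

Answer: true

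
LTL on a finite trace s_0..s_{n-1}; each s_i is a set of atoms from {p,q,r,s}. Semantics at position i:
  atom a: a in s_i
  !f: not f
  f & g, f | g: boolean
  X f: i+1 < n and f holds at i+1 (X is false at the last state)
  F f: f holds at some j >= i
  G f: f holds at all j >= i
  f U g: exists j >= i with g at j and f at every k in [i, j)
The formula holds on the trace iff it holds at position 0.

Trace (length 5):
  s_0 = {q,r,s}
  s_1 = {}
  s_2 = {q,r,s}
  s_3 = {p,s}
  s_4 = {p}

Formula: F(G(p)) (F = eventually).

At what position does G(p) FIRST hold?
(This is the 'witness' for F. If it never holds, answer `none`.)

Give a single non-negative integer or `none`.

Answer: 3

Derivation:
s_0={q,r,s}: G(p)=False p=False
s_1={}: G(p)=False p=False
s_2={q,r,s}: G(p)=False p=False
s_3={p,s}: G(p)=True p=True
s_4={p}: G(p)=True p=True
F(G(p)) holds; first witness at position 3.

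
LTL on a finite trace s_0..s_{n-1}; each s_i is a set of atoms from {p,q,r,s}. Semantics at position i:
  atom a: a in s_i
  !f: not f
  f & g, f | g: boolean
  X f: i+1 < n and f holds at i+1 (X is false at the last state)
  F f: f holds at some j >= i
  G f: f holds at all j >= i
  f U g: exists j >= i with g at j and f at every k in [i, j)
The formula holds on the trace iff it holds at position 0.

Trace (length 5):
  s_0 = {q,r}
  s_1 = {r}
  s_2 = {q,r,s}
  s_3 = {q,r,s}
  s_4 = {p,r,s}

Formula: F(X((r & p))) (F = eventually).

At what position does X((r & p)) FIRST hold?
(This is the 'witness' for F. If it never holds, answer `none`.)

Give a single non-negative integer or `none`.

Answer: 3

Derivation:
s_0={q,r}: X((r & p))=False (r & p)=False r=True p=False
s_1={r}: X((r & p))=False (r & p)=False r=True p=False
s_2={q,r,s}: X((r & p))=False (r & p)=False r=True p=False
s_3={q,r,s}: X((r & p))=True (r & p)=False r=True p=False
s_4={p,r,s}: X((r & p))=False (r & p)=True r=True p=True
F(X((r & p))) holds; first witness at position 3.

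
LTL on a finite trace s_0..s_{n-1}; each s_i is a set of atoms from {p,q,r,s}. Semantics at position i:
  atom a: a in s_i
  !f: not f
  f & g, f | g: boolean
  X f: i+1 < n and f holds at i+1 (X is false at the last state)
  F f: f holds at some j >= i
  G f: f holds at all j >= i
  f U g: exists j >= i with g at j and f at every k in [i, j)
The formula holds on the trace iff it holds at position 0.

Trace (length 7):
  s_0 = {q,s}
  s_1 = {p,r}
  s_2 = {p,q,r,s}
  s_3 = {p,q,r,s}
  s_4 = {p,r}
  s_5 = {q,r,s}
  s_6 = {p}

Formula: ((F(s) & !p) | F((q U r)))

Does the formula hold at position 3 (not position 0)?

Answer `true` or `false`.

s_0={q,s}: ((F(s) & !p) | F((q U r)))=True (F(s) & !p)=True F(s)=True s=True !p=True p=False F((q U r))=True (q U r)=True q=True r=False
s_1={p,r}: ((F(s) & !p) | F((q U r)))=True (F(s) & !p)=False F(s)=True s=False !p=False p=True F((q U r))=True (q U r)=True q=False r=True
s_2={p,q,r,s}: ((F(s) & !p) | F((q U r)))=True (F(s) & !p)=False F(s)=True s=True !p=False p=True F((q U r))=True (q U r)=True q=True r=True
s_3={p,q,r,s}: ((F(s) & !p) | F((q U r)))=True (F(s) & !p)=False F(s)=True s=True !p=False p=True F((q U r))=True (q U r)=True q=True r=True
s_4={p,r}: ((F(s) & !p) | F((q U r)))=True (F(s) & !p)=False F(s)=True s=False !p=False p=True F((q U r))=True (q U r)=True q=False r=True
s_5={q,r,s}: ((F(s) & !p) | F((q U r)))=True (F(s) & !p)=True F(s)=True s=True !p=True p=False F((q U r))=True (q U r)=True q=True r=True
s_6={p}: ((F(s) & !p) | F((q U r)))=False (F(s) & !p)=False F(s)=False s=False !p=False p=True F((q U r))=False (q U r)=False q=False r=False
Evaluating at position 3: result = True

Answer: true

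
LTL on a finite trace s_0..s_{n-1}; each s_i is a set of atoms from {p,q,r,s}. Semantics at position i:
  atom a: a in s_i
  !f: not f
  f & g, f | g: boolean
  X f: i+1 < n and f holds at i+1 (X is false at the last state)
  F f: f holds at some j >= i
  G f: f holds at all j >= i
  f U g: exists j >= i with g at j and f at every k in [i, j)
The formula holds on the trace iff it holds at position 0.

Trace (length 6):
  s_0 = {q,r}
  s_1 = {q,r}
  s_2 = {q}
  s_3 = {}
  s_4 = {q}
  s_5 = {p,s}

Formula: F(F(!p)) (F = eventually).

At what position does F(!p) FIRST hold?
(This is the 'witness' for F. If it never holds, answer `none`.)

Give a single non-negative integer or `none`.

s_0={q,r}: F(!p)=True !p=True p=False
s_1={q,r}: F(!p)=True !p=True p=False
s_2={q}: F(!p)=True !p=True p=False
s_3={}: F(!p)=True !p=True p=False
s_4={q}: F(!p)=True !p=True p=False
s_5={p,s}: F(!p)=False !p=False p=True
F(F(!p)) holds; first witness at position 0.

Answer: 0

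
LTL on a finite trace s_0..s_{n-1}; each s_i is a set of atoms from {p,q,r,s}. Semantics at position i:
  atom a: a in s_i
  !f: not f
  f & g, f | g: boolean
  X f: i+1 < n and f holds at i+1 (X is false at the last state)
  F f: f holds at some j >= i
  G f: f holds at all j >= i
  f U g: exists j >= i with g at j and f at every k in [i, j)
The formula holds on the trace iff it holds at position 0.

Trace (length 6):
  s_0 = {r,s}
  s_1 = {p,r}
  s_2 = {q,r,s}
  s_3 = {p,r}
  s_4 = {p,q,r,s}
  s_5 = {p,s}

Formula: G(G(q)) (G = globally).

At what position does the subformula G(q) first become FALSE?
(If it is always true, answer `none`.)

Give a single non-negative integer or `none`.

s_0={r,s}: G(q)=False q=False
s_1={p,r}: G(q)=False q=False
s_2={q,r,s}: G(q)=False q=True
s_3={p,r}: G(q)=False q=False
s_4={p,q,r,s}: G(q)=False q=True
s_5={p,s}: G(q)=False q=False
G(G(q)) holds globally = False
First violation at position 0.

Answer: 0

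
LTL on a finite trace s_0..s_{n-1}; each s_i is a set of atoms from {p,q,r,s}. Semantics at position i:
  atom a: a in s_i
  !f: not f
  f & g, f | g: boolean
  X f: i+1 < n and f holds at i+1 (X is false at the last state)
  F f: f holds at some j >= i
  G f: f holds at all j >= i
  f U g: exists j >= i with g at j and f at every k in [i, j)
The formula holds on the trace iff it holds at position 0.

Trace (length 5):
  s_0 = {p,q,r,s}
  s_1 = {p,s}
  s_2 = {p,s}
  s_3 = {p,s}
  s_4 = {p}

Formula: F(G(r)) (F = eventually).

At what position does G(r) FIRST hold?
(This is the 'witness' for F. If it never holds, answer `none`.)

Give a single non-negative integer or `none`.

Answer: none

Derivation:
s_0={p,q,r,s}: G(r)=False r=True
s_1={p,s}: G(r)=False r=False
s_2={p,s}: G(r)=False r=False
s_3={p,s}: G(r)=False r=False
s_4={p}: G(r)=False r=False
F(G(r)) does not hold (no witness exists).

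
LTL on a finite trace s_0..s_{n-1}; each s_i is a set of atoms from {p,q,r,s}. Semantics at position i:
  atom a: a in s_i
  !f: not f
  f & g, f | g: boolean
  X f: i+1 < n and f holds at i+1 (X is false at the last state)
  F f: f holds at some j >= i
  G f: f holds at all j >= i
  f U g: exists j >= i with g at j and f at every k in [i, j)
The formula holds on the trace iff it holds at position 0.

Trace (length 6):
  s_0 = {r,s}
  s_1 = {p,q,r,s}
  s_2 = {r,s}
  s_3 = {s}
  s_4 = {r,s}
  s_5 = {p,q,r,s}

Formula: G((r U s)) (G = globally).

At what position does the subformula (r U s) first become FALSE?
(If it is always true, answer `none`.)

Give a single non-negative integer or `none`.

Answer: none

Derivation:
s_0={r,s}: (r U s)=True r=True s=True
s_1={p,q,r,s}: (r U s)=True r=True s=True
s_2={r,s}: (r U s)=True r=True s=True
s_3={s}: (r U s)=True r=False s=True
s_4={r,s}: (r U s)=True r=True s=True
s_5={p,q,r,s}: (r U s)=True r=True s=True
G((r U s)) holds globally = True
No violation — formula holds at every position.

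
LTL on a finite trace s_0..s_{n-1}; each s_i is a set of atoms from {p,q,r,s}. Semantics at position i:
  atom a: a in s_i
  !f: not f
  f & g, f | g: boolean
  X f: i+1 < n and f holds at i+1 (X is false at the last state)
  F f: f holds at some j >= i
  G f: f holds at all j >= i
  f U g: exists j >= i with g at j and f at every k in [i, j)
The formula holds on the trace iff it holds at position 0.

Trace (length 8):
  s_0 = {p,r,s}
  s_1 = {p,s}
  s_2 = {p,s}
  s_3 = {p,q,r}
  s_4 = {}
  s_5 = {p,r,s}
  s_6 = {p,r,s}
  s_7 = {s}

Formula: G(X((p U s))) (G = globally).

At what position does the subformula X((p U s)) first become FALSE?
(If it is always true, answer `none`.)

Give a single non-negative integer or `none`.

Answer: 2

Derivation:
s_0={p,r,s}: X((p U s))=True (p U s)=True p=True s=True
s_1={p,s}: X((p U s))=True (p U s)=True p=True s=True
s_2={p,s}: X((p U s))=False (p U s)=True p=True s=True
s_3={p,q,r}: X((p U s))=False (p U s)=False p=True s=False
s_4={}: X((p U s))=True (p U s)=False p=False s=False
s_5={p,r,s}: X((p U s))=True (p U s)=True p=True s=True
s_6={p,r,s}: X((p U s))=True (p U s)=True p=True s=True
s_7={s}: X((p U s))=False (p U s)=True p=False s=True
G(X((p U s))) holds globally = False
First violation at position 2.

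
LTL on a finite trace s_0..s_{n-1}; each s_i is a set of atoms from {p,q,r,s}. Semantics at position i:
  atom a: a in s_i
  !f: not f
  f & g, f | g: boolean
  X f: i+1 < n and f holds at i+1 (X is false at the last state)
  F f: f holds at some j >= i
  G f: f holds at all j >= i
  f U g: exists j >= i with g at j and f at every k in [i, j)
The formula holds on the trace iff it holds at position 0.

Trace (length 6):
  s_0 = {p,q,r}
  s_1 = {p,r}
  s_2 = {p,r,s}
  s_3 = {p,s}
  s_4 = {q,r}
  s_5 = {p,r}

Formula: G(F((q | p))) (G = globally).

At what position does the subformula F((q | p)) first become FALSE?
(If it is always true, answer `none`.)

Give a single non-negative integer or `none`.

s_0={p,q,r}: F((q | p))=True (q | p)=True q=True p=True
s_1={p,r}: F((q | p))=True (q | p)=True q=False p=True
s_2={p,r,s}: F((q | p))=True (q | p)=True q=False p=True
s_3={p,s}: F((q | p))=True (q | p)=True q=False p=True
s_4={q,r}: F((q | p))=True (q | p)=True q=True p=False
s_5={p,r}: F((q | p))=True (q | p)=True q=False p=True
G(F((q | p))) holds globally = True
No violation — formula holds at every position.

Answer: none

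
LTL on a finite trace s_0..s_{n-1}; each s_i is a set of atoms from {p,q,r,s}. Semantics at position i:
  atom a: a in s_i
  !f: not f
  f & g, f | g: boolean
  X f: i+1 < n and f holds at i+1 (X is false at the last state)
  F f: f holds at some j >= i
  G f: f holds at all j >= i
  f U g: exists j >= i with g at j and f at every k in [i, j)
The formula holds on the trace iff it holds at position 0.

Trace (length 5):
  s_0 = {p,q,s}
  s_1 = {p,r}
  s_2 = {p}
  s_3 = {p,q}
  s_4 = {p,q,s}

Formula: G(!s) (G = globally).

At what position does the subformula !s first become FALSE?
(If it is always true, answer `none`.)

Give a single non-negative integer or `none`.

s_0={p,q,s}: !s=False s=True
s_1={p,r}: !s=True s=False
s_2={p}: !s=True s=False
s_3={p,q}: !s=True s=False
s_4={p,q,s}: !s=False s=True
G(!s) holds globally = False
First violation at position 0.

Answer: 0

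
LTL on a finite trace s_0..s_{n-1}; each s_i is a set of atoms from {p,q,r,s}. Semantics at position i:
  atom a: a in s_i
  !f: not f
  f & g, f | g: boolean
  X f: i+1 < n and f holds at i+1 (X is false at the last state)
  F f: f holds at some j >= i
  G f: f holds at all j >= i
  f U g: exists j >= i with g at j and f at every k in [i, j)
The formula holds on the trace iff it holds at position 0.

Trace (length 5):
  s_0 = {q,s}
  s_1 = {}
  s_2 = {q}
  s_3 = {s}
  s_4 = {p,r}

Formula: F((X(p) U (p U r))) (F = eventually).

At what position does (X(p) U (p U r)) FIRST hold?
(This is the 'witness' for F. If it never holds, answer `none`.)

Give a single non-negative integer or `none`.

Answer: 3

Derivation:
s_0={q,s}: (X(p) U (p U r))=False X(p)=False p=False (p U r)=False r=False
s_1={}: (X(p) U (p U r))=False X(p)=False p=False (p U r)=False r=False
s_2={q}: (X(p) U (p U r))=False X(p)=False p=False (p U r)=False r=False
s_3={s}: (X(p) U (p U r))=True X(p)=True p=False (p U r)=False r=False
s_4={p,r}: (X(p) U (p U r))=True X(p)=False p=True (p U r)=True r=True
F((X(p) U (p U r))) holds; first witness at position 3.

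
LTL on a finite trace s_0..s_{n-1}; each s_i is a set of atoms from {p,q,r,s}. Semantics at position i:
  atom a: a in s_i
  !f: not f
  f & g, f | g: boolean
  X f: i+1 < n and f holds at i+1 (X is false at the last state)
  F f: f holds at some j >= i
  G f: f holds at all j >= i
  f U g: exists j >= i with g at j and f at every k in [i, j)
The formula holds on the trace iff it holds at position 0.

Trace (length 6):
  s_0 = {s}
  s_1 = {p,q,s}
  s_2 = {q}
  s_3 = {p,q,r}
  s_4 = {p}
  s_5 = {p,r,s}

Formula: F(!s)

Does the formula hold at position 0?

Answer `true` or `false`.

Answer: true

Derivation:
s_0={s}: F(!s)=True !s=False s=True
s_1={p,q,s}: F(!s)=True !s=False s=True
s_2={q}: F(!s)=True !s=True s=False
s_3={p,q,r}: F(!s)=True !s=True s=False
s_4={p}: F(!s)=True !s=True s=False
s_5={p,r,s}: F(!s)=False !s=False s=True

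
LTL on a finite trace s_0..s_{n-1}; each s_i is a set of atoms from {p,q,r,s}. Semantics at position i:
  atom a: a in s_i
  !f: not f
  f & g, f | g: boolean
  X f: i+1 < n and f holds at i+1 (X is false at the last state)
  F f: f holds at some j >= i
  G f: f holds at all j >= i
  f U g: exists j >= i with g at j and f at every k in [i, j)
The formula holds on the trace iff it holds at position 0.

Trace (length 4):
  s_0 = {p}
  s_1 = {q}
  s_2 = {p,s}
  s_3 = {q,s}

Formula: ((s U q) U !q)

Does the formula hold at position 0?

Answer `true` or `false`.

Answer: true

Derivation:
s_0={p}: ((s U q) U !q)=True (s U q)=False s=False q=False !q=True
s_1={q}: ((s U q) U !q)=True (s U q)=True s=False q=True !q=False
s_2={p,s}: ((s U q) U !q)=True (s U q)=True s=True q=False !q=True
s_3={q,s}: ((s U q) U !q)=False (s U q)=True s=True q=True !q=False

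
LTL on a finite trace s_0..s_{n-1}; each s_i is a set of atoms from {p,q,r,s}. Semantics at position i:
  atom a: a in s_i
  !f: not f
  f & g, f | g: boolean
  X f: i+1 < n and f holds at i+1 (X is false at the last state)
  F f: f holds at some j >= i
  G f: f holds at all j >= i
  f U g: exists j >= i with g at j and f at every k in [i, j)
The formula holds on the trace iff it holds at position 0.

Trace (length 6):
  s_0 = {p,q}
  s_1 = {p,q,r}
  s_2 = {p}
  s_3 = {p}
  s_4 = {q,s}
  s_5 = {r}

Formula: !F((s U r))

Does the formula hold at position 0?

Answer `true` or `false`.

Answer: false

Derivation:
s_0={p,q}: !F((s U r))=False F((s U r))=True (s U r)=False s=False r=False
s_1={p,q,r}: !F((s U r))=False F((s U r))=True (s U r)=True s=False r=True
s_2={p}: !F((s U r))=False F((s U r))=True (s U r)=False s=False r=False
s_3={p}: !F((s U r))=False F((s U r))=True (s U r)=False s=False r=False
s_4={q,s}: !F((s U r))=False F((s U r))=True (s U r)=True s=True r=False
s_5={r}: !F((s U r))=False F((s U r))=True (s U r)=True s=False r=True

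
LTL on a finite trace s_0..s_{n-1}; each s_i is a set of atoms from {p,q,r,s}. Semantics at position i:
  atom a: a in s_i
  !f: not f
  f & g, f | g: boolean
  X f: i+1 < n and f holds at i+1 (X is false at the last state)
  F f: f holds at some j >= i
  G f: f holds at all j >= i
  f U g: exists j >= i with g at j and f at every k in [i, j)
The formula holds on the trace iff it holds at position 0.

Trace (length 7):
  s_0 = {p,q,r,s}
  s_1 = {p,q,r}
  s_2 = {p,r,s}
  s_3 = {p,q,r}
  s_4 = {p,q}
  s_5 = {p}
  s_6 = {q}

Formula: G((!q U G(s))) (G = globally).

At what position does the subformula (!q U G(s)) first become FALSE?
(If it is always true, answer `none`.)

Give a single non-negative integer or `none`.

Answer: 0

Derivation:
s_0={p,q,r,s}: (!q U G(s))=False !q=False q=True G(s)=False s=True
s_1={p,q,r}: (!q U G(s))=False !q=False q=True G(s)=False s=False
s_2={p,r,s}: (!q U G(s))=False !q=True q=False G(s)=False s=True
s_3={p,q,r}: (!q U G(s))=False !q=False q=True G(s)=False s=False
s_4={p,q}: (!q U G(s))=False !q=False q=True G(s)=False s=False
s_5={p}: (!q U G(s))=False !q=True q=False G(s)=False s=False
s_6={q}: (!q U G(s))=False !q=False q=True G(s)=False s=False
G((!q U G(s))) holds globally = False
First violation at position 0.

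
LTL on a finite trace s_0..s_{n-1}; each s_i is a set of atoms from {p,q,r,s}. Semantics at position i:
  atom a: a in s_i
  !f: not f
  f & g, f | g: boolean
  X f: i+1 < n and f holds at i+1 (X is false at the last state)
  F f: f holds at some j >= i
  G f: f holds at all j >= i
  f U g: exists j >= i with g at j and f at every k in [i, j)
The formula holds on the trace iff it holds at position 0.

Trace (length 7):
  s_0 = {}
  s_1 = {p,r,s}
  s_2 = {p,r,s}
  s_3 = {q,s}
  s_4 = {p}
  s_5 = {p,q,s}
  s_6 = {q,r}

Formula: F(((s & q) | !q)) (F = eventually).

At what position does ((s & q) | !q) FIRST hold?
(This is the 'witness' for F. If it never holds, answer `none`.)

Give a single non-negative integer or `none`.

Answer: 0

Derivation:
s_0={}: ((s & q) | !q)=True (s & q)=False s=False q=False !q=True
s_1={p,r,s}: ((s & q) | !q)=True (s & q)=False s=True q=False !q=True
s_2={p,r,s}: ((s & q) | !q)=True (s & q)=False s=True q=False !q=True
s_3={q,s}: ((s & q) | !q)=True (s & q)=True s=True q=True !q=False
s_4={p}: ((s & q) | !q)=True (s & q)=False s=False q=False !q=True
s_5={p,q,s}: ((s & q) | !q)=True (s & q)=True s=True q=True !q=False
s_6={q,r}: ((s & q) | !q)=False (s & q)=False s=False q=True !q=False
F(((s & q) | !q)) holds; first witness at position 0.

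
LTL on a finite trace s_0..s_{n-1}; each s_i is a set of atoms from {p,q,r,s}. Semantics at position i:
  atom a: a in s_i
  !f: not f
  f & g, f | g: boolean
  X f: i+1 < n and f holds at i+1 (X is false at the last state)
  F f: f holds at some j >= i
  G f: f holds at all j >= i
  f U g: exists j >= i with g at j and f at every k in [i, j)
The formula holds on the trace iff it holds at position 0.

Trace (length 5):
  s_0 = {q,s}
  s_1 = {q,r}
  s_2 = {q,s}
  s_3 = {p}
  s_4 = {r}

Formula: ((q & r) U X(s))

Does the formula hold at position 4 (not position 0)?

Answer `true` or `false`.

Answer: false

Derivation:
s_0={q,s}: ((q & r) U X(s))=False (q & r)=False q=True r=False X(s)=False s=True
s_1={q,r}: ((q & r) U X(s))=True (q & r)=True q=True r=True X(s)=True s=False
s_2={q,s}: ((q & r) U X(s))=False (q & r)=False q=True r=False X(s)=False s=True
s_3={p}: ((q & r) U X(s))=False (q & r)=False q=False r=False X(s)=False s=False
s_4={r}: ((q & r) U X(s))=False (q & r)=False q=False r=True X(s)=False s=False
Evaluating at position 4: result = False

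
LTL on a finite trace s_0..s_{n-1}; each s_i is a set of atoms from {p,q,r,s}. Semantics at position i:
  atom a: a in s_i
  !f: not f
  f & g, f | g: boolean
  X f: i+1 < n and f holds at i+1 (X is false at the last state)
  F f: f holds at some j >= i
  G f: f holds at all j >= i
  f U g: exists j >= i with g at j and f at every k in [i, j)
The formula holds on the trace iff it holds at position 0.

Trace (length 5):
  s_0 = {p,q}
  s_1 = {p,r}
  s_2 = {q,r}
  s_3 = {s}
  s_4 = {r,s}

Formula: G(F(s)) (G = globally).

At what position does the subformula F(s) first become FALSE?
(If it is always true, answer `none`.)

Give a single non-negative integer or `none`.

Answer: none

Derivation:
s_0={p,q}: F(s)=True s=False
s_1={p,r}: F(s)=True s=False
s_2={q,r}: F(s)=True s=False
s_3={s}: F(s)=True s=True
s_4={r,s}: F(s)=True s=True
G(F(s)) holds globally = True
No violation — formula holds at every position.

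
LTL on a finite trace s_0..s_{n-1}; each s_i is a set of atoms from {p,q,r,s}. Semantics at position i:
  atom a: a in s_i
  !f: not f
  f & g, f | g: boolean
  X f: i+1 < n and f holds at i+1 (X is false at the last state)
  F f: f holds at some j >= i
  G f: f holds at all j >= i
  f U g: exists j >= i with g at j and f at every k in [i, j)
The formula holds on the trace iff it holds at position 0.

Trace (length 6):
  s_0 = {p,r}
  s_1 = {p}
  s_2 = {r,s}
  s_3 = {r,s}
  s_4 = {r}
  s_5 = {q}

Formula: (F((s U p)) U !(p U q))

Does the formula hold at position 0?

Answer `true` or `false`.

s_0={p,r}: (F((s U p)) U !(p U q))=True F((s U p))=True (s U p)=True s=False p=True !(p U q)=True (p U q)=False q=False
s_1={p}: (F((s U p)) U !(p U q))=True F((s U p))=True (s U p)=True s=False p=True !(p U q)=True (p U q)=False q=False
s_2={r,s}: (F((s U p)) U !(p U q))=True F((s U p))=False (s U p)=False s=True p=False !(p U q)=True (p U q)=False q=False
s_3={r,s}: (F((s U p)) U !(p U q))=True F((s U p))=False (s U p)=False s=True p=False !(p U q)=True (p U q)=False q=False
s_4={r}: (F((s U p)) U !(p U q))=True F((s U p))=False (s U p)=False s=False p=False !(p U q)=True (p U q)=False q=False
s_5={q}: (F((s U p)) U !(p U q))=False F((s U p))=False (s U p)=False s=False p=False !(p U q)=False (p U q)=True q=True

Answer: true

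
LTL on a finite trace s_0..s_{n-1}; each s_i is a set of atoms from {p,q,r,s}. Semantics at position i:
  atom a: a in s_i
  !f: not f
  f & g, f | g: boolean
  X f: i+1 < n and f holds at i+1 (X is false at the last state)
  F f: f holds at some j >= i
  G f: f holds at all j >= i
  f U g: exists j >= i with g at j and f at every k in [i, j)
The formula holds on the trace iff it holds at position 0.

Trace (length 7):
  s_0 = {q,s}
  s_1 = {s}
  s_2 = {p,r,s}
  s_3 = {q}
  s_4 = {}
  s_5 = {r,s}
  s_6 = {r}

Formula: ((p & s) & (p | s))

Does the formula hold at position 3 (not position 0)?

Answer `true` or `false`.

s_0={q,s}: ((p & s) & (p | s))=False (p & s)=False p=False s=True (p | s)=True
s_1={s}: ((p & s) & (p | s))=False (p & s)=False p=False s=True (p | s)=True
s_2={p,r,s}: ((p & s) & (p | s))=True (p & s)=True p=True s=True (p | s)=True
s_3={q}: ((p & s) & (p | s))=False (p & s)=False p=False s=False (p | s)=False
s_4={}: ((p & s) & (p | s))=False (p & s)=False p=False s=False (p | s)=False
s_5={r,s}: ((p & s) & (p | s))=False (p & s)=False p=False s=True (p | s)=True
s_6={r}: ((p & s) & (p | s))=False (p & s)=False p=False s=False (p | s)=False
Evaluating at position 3: result = False

Answer: false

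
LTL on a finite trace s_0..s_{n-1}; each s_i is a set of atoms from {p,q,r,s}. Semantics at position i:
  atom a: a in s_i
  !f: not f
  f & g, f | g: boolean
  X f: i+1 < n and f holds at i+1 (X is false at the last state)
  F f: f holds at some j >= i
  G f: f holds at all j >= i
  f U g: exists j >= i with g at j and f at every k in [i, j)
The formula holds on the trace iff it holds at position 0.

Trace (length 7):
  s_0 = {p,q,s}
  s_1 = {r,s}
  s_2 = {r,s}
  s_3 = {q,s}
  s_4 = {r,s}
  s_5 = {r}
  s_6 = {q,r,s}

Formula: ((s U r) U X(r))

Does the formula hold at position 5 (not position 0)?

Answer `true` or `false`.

Answer: true

Derivation:
s_0={p,q,s}: ((s U r) U X(r))=True (s U r)=True s=True r=False X(r)=True
s_1={r,s}: ((s U r) U X(r))=True (s U r)=True s=True r=True X(r)=True
s_2={r,s}: ((s U r) U X(r))=True (s U r)=True s=True r=True X(r)=False
s_3={q,s}: ((s U r) U X(r))=True (s U r)=True s=True r=False X(r)=True
s_4={r,s}: ((s U r) U X(r))=True (s U r)=True s=True r=True X(r)=True
s_5={r}: ((s U r) U X(r))=True (s U r)=True s=False r=True X(r)=True
s_6={q,r,s}: ((s U r) U X(r))=False (s U r)=True s=True r=True X(r)=False
Evaluating at position 5: result = True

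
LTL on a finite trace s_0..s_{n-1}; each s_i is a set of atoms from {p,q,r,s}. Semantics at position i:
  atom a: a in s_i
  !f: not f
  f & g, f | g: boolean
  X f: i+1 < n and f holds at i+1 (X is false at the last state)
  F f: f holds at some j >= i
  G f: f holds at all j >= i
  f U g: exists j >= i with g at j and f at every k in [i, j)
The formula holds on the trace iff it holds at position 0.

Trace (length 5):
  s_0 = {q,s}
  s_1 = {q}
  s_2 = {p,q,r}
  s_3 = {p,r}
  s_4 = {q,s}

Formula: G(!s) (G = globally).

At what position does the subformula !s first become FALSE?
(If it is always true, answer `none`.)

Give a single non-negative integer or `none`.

s_0={q,s}: !s=False s=True
s_1={q}: !s=True s=False
s_2={p,q,r}: !s=True s=False
s_3={p,r}: !s=True s=False
s_4={q,s}: !s=False s=True
G(!s) holds globally = False
First violation at position 0.

Answer: 0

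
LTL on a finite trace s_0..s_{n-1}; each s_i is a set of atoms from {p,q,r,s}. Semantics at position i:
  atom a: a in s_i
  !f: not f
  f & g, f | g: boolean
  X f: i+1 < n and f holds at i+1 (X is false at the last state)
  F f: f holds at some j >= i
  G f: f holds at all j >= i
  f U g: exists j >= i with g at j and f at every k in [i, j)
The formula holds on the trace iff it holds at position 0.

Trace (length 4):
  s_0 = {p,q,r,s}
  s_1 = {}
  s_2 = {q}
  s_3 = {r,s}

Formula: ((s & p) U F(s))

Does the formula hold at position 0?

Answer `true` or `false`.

s_0={p,q,r,s}: ((s & p) U F(s))=True (s & p)=True s=True p=True F(s)=True
s_1={}: ((s & p) U F(s))=True (s & p)=False s=False p=False F(s)=True
s_2={q}: ((s & p) U F(s))=True (s & p)=False s=False p=False F(s)=True
s_3={r,s}: ((s & p) U F(s))=True (s & p)=False s=True p=False F(s)=True

Answer: true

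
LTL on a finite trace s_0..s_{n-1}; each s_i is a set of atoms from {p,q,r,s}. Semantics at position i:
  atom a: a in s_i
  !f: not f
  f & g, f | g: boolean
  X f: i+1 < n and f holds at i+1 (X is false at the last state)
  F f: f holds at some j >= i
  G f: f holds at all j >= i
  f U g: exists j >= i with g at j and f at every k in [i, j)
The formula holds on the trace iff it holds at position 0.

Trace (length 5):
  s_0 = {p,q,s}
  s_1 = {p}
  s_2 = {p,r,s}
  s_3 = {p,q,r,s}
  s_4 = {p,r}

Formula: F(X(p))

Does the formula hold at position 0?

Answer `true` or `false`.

s_0={p,q,s}: F(X(p))=True X(p)=True p=True
s_1={p}: F(X(p))=True X(p)=True p=True
s_2={p,r,s}: F(X(p))=True X(p)=True p=True
s_3={p,q,r,s}: F(X(p))=True X(p)=True p=True
s_4={p,r}: F(X(p))=False X(p)=False p=True

Answer: true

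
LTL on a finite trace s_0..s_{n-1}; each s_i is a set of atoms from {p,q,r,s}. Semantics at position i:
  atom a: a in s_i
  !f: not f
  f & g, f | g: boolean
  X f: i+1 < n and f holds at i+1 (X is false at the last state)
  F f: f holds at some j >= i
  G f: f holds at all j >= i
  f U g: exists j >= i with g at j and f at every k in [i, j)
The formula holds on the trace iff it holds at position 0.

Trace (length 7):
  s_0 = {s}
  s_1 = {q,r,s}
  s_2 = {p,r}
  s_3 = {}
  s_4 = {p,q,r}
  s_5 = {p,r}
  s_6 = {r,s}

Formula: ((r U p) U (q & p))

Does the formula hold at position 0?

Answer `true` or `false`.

Answer: false

Derivation:
s_0={s}: ((r U p) U (q & p))=False (r U p)=False r=False p=False (q & p)=False q=False
s_1={q,r,s}: ((r U p) U (q & p))=False (r U p)=True r=True p=False (q & p)=False q=True
s_2={p,r}: ((r U p) U (q & p))=False (r U p)=True r=True p=True (q & p)=False q=False
s_3={}: ((r U p) U (q & p))=False (r U p)=False r=False p=False (q & p)=False q=False
s_4={p,q,r}: ((r U p) U (q & p))=True (r U p)=True r=True p=True (q & p)=True q=True
s_5={p,r}: ((r U p) U (q & p))=False (r U p)=True r=True p=True (q & p)=False q=False
s_6={r,s}: ((r U p) U (q & p))=False (r U p)=False r=True p=False (q & p)=False q=False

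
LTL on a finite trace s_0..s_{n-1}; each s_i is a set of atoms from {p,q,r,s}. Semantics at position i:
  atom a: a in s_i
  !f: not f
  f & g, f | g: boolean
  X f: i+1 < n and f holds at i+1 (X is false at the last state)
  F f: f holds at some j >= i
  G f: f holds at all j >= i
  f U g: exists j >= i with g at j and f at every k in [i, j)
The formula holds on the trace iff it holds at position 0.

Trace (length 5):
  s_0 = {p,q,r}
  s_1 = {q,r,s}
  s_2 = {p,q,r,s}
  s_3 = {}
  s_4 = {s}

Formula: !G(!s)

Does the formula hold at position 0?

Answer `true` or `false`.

s_0={p,q,r}: !G(!s)=True G(!s)=False !s=True s=False
s_1={q,r,s}: !G(!s)=True G(!s)=False !s=False s=True
s_2={p,q,r,s}: !G(!s)=True G(!s)=False !s=False s=True
s_3={}: !G(!s)=True G(!s)=False !s=True s=False
s_4={s}: !G(!s)=True G(!s)=False !s=False s=True

Answer: true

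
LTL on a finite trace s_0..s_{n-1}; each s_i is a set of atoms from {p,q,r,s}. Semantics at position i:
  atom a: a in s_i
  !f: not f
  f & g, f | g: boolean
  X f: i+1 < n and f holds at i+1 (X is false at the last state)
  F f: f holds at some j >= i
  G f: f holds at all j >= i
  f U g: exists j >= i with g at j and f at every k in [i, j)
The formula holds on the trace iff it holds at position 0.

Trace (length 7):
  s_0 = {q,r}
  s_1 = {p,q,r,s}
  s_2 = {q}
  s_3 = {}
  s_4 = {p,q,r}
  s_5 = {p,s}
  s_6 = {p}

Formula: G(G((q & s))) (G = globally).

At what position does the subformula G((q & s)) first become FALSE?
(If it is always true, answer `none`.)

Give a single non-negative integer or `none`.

s_0={q,r}: G((q & s))=False (q & s)=False q=True s=False
s_1={p,q,r,s}: G((q & s))=False (q & s)=True q=True s=True
s_2={q}: G((q & s))=False (q & s)=False q=True s=False
s_3={}: G((q & s))=False (q & s)=False q=False s=False
s_4={p,q,r}: G((q & s))=False (q & s)=False q=True s=False
s_5={p,s}: G((q & s))=False (q & s)=False q=False s=True
s_6={p}: G((q & s))=False (q & s)=False q=False s=False
G(G((q & s))) holds globally = False
First violation at position 0.

Answer: 0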